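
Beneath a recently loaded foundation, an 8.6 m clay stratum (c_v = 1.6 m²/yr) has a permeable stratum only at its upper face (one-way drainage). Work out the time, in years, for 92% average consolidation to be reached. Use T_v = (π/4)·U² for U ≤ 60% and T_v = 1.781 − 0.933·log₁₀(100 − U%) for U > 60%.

t ≈ 43.4 years

Drainage path length: H_d = H = 8.6 m (single drainage).
U > 60%: T_v = 1.781 − 0.933·log₁₀(100 − 92) = 0.93842.
t = T_v·H_d²/c_v = 0.93842×8.6²/1.6 = 43.38 years.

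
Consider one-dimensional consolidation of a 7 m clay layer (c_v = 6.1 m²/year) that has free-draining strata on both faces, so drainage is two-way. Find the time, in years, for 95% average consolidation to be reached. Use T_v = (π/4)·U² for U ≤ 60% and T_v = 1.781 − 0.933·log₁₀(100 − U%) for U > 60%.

t ≈ 2.27 years

Drainage path length: H_d = H/2 = 3.5 m (double drainage).
U > 60%: T_v = 1.781 − 0.933·log₁₀(100 − 95) = 1.1289.
t = T_v·H_d²/c_v = 1.1289×3.5²/6.1 = 2.267 years.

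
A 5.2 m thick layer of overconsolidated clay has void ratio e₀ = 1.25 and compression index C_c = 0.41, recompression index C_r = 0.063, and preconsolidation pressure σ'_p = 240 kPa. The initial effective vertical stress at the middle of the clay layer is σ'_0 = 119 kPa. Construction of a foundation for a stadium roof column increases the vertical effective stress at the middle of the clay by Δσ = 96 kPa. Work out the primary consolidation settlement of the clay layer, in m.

Final effective stress: σ'_f = 119 + 96 = 215 kPa.
σ'_f = 215 ≤ σ'_p = 240 kPa, so the clay remains overconsolidated and only the recompression index applies:
S_c = C_r·H/(1+e₀)·log₁₀(σ'_f/σ'_0) = 0.063×5.2/2.25×log₁₀(215/119)
    = 0.1456 × 0.25689 = 0.0374 m

S_c ≈ 0.0374 m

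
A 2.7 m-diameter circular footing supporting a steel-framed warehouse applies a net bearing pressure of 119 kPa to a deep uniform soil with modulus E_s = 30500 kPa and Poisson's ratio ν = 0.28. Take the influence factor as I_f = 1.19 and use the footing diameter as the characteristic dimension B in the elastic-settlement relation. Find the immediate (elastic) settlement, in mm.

Immediate (elastic) settlement: S_e = q·B·(1−ν²)/E_s · I_f.
S_e = 119 × 2.7 × (1 − 0.28²) / 30500 × 1.19
    = 119 × 2.7 × 0.9216 / 30500 × 1.19
    = 0.01155 m = 11.55 mm

S_e ≈ 11.6 mm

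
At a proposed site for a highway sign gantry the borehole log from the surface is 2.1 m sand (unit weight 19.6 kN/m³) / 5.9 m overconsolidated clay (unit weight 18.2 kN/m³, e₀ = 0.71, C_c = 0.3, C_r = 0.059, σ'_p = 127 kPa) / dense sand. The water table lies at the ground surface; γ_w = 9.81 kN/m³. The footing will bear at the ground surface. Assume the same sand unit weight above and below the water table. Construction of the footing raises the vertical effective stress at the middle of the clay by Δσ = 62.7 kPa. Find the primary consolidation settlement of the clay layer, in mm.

Mid-depth of clay below the ground surface: z = 2.1 + 5.9/2 = 5.05 m.
Total vertical stress at mid-clay: σ_v = 19.6×2.1 + 18.2×2.95 = 94.85 kPa.
Pore pressure: u = 9.81×(5.05 − 0) = 49.541 kPa.
Initial effective stress: σ'_0 = σ_v − u = 94.85 − 49.541 = 45.309 kPa.
Final effective stress: σ'_f = 45.309 + 62.7 = 108.01 kPa.
σ'_f = 108.01 ≤ σ'_p = 127 kPa, so the clay remains overconsolidated and only the recompression index applies:
S_c = C_r·H/(1+e₀)·log₁₀(σ'_f/σ'_0) = 0.059×5.9/1.71×log₁₀(108.01/45.309)
    = 0.20357 × 0.37728 = 0.0768 m

S_c ≈ 76.8 mm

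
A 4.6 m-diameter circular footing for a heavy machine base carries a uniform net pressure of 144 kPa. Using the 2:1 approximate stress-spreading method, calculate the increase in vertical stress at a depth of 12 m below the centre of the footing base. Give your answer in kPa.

Δσ_z ≈ 11.1 kPa

By the 2:1 method the load spreads at 1 horizontal : 2 vertical, so at depth z the loaded area has grown by z in each plan dimension:
Δσ ≈ qD²/(D+z)² = 144×4.6²/(4.6+12)² = 11.058 kPa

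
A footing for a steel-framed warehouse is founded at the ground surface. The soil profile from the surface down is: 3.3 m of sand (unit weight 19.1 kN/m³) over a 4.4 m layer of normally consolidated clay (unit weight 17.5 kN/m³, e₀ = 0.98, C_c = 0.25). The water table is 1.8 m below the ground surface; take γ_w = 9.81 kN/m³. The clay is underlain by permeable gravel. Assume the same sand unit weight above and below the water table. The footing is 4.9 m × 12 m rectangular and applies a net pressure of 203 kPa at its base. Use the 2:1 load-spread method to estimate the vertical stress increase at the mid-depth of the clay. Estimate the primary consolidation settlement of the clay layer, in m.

Mid-depth of clay below the ground surface: z = 3.3 + 4.4/2 = 5.5 m.
Total vertical stress at mid-clay: σ_v = 19.1×3.3 + 17.5×2.2 = 101.53 kPa.
Pore pressure: u = 9.81×(5.5 − 1.8) = 36.297 kPa.
Initial effective stress: σ'_0 = σ_v − u = 101.53 − 36.297 = 65.233 kPa.
Stress increase at mid-clay by the 2:1 spreading method:
Δσ = qBL/((B+z)(L+z)) = 203×4.9×12/((4.9+5.5)(12+5.5)) = 65.585 kPa
Final effective stress: σ'_f = σ'_0 + Δσ = 65.233 + 65.585 = 130.82 kPa.
Normally consolidated clay, so the full stress increment lies on the virgin compression line:
S_c = C_c·H/(1+e₀)·log₁₀(σ'_f/σ'_0) = 0.25×4.4/(1+0.98)×log₁₀(130.82/65.233)
    = 0.55556 × 0.30221 = 0.1679 m

S_c ≈ 0.168 m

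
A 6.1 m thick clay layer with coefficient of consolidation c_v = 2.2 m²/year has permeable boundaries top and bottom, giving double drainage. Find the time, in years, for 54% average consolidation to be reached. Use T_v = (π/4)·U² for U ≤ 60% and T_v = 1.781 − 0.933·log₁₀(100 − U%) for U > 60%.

Drainage path length: H_d = H/2 = 3.05 m (double drainage).
U ≤ 60%: T_v = (π/4)·U² = (π/4)×0.54² = 0.22902.
t = T_v·H_d²/c_v = 0.22902×3.05²/2.2 = 0.9684 years.

t ≈ 0.968 years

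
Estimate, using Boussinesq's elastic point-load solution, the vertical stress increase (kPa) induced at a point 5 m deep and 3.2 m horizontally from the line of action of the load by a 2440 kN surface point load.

Boussinesq vertical stress below a point load on an elastic half-space:
Δσ_z = 3P/(2πz²) · [1 + (r/z)²]^(−5/2)
r/z = 3.2/5 = 0.64; [1+(r/z)²]^(−5/2) = 0.4239.
Δσ_z = 3×2440/(2π×5²) × 0.4239 = 46.601 × 0.4239 = 19.75 kPa

Δσ_z ≈ 19.8 kPa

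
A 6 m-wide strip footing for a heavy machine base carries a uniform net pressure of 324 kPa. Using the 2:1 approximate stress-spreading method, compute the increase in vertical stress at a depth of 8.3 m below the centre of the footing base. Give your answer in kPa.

Δσ_z ≈ 136 kPa

By the 2:1 method the load spreads at 1 horizontal : 2 vertical, so at depth z the loaded area has grown by z in each plan dimension:
Δσ = qB/(B+z) = 324×6/(6+8.3) = 135.94 kPa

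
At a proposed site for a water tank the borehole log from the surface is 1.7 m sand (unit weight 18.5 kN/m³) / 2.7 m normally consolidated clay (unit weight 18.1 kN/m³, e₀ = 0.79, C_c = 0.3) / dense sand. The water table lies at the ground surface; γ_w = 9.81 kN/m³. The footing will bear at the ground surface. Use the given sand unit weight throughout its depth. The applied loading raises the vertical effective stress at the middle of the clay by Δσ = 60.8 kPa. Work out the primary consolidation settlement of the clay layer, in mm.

Mid-depth of clay below the ground surface: z = 1.7 + 2.7/2 = 3.05 m.
Total vertical stress at mid-clay: σ_v = 18.5×1.7 + 18.1×1.35 = 55.885 kPa.
Pore pressure: u = 9.81×(3.05 − 0) = 29.921 kPa.
Initial effective stress: σ'_0 = σ_v − u = 55.885 − 29.921 = 25.964 kPa.
Final effective stress: σ'_f = σ'_0 + Δσ = 25.964 + 60.8 = 86.764 kPa.
Normally consolidated clay, so the full stress increment lies on the virgin compression line:
S_c = C_c·H/(1+e₀)·log₁₀(σ'_f/σ'_0) = 0.3×2.7/(1+0.79)×log₁₀(86.764/25.964)
    = 0.45251 × 0.52397 = 0.2371 m

S_c ≈ 237 mm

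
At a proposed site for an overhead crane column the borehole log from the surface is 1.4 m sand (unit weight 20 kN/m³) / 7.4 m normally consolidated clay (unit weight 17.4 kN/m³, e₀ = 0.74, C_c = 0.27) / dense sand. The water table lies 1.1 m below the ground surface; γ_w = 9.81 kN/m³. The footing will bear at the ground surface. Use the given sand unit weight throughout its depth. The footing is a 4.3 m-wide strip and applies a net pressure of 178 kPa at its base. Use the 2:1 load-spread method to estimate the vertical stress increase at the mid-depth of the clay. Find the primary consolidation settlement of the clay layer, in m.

S_c ≈ 0.463 m

Mid-depth of clay below the ground surface: z = 1.4 + 7.4/2 = 5.1 m.
Total vertical stress at mid-clay: σ_v = 20×1.4 + 17.4×3.7 = 92.38 kPa.
Pore pressure: u = 9.81×(5.1 − 1.1) = 39.24 kPa.
Initial effective stress: σ'_0 = σ_v − u = 92.38 − 39.24 = 53.14 kPa.
Stress increase at mid-clay by the 2:1 spreading method:
Δσ = qB/(B+z) = 178×4.3/(4.3+5.1) = 81.426 kPa
Final effective stress: σ'_f = σ'_0 + Δσ = 53.14 + 81.426 = 134.57 kPa.
Normally consolidated clay, so the full stress increment lies on the virgin compression line:
S_c = C_c·H/(1+e₀)·log₁₀(σ'_f/σ'_0) = 0.27×7.4/(1+0.74)×log₁₀(134.57/53.14)
    = 1.1483 × 0.40353 = 0.4634 m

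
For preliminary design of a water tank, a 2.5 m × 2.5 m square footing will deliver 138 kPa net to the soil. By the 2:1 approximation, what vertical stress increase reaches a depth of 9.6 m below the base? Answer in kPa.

Δσ_z ≈ 5.89 kPa

By the 2:1 method the load spreads at 1 horizontal : 2 vertical, so at depth z the loaded area has grown by z in each plan dimension:
Δσ = qBL/((B+z)(L+z)) = 138×2.5×2.5/((2.5+9.6)(2.5+9.6)) = 5.891 kPa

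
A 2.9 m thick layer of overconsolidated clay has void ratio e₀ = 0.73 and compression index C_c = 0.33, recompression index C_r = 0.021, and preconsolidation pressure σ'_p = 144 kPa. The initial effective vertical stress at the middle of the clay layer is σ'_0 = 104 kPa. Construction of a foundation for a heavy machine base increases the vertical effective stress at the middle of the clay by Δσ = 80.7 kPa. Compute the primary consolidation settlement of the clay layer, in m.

Final effective stress: σ'_f = 104 + 80.7 = 184.7 kPa.
σ'_f = 184.7 > σ'_p = 144 kPa, so the stress path crosses the preconsolidation pressure — recompression up to σ'_p, then virgin compression beyond:
S_c = H/(1+e₀)·[C_r·log₁₀(σ'_p/σ'_0) + C_c·log₁₀(σ'_f/σ'_p)]
    = 2.9/1.73 × [0.021×log₁₀(144/104) + 0.33×log₁₀(184.7/144)]
    = 1.6763 × [0.0029679 + 0.035674] = 0.06478 m

S_c ≈ 0.0648 m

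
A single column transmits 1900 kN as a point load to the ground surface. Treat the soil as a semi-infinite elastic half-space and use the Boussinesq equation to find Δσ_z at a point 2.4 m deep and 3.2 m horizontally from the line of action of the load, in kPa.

Δσ_z ≈ 12.2 kPa

Boussinesq vertical stress below a point load on an elastic half-space:
Δσ_z = 3P/(2πz²) · [1 + (r/z)²]^(−5/2)
r/z = 3.2/2.4 = 1.3333; [1+(r/z)²]^(−5/2) = 0.07776.
Δσ_z = 3×1900/(2π×2.4²) × 0.07776 = 157.5 × 0.07776 = 12.25 kPa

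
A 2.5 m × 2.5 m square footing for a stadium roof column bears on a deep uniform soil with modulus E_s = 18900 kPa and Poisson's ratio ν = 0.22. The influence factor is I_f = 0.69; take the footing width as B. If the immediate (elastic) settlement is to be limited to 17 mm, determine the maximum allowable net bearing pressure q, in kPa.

S_e = q·B·(1−ν²)/E_s · I_f  ⇒  q = S_e·E_s / (B·(1−ν²)·I_f).
q = 0.017 × 18900 / (2.5 × 0.9516 × 0.69) = 195.7 kPa

q ≈ 196 kPa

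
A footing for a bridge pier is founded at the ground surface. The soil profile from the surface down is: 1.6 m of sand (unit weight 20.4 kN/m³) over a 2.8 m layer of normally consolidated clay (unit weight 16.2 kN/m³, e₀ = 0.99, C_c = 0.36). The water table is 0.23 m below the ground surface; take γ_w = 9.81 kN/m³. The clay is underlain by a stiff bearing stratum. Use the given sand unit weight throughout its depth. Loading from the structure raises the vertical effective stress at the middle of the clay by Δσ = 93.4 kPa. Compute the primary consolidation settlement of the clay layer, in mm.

Mid-depth of clay below the ground surface: z = 1.6 + 2.8/2 = 3 m.
Total vertical stress at mid-clay: σ_v = 20.4×1.6 + 16.2×1.4 = 55.32 kPa.
Pore pressure: u = 9.81×(3 − 0.23) = 27.174 kPa.
Initial effective stress: σ'_0 = σ_v − u = 55.32 − 27.174 = 28.146 kPa.
Final effective stress: σ'_f = σ'_0 + Δσ = 28.146 + 93.4 = 121.55 kPa.
Normally consolidated clay, so the full stress increment lies on the virgin compression line:
S_c = C_c·H/(1+e₀)·log₁₀(σ'_f/σ'_0) = 0.36×2.8/(1+0.99)×log₁₀(121.55/28.146)
    = 0.50653 × 0.63534 = 0.3218 m

S_c ≈ 322 mm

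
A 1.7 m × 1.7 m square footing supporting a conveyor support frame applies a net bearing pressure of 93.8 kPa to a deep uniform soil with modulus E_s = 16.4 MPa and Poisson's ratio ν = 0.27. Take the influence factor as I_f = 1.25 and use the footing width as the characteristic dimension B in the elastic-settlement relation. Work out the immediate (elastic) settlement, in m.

Immediate (elastic) settlement: S_e = q·B·(1−ν²)/E_s · I_f.
E_s = 16.4 MPa = 16400 kPa.
S_e = 93.8 × 1.7 × (1 − 0.27²) / 16400 × 1.25
    = 93.8 × 1.7 × 0.9271 / 16400 × 1.25
    = 0.01127 m

S_e ≈ 0.0113 m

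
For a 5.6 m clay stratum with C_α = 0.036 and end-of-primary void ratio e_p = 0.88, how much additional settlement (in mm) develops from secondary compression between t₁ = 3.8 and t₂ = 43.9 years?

Secondary compression: S_s = C_α·H/(1+e_p)·log₁₀(t₂/t₁)
S_s = 0.036×5.6/(1+0.88)×log₁₀(43.9/3.8)
    = 0.1072 × 1.063 = 0.114 m

S_s ≈ 114 mm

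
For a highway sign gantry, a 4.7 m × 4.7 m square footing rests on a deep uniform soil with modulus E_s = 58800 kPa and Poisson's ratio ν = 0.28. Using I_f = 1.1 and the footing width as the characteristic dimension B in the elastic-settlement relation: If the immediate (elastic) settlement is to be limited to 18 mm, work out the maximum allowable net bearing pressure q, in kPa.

q ≈ 222 kPa

S_e = q·B·(1−ν²)/E_s · I_f  ⇒  q = S_e·E_s / (B·(1−ν²)·I_f).
q = 0.018 × 58800 / (4.7 × 0.9216 × 1.1) = 222.1 kPa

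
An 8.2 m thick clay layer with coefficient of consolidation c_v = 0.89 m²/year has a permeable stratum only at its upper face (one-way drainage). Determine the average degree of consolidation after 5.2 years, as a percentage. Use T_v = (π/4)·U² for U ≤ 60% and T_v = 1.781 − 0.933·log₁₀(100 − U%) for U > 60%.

Drainage path length: H_d = H = 8.2 m (single drainage).
T_v = c_v·t/H_d² = 0.89×5.2/8.2² = 0.068828.
T_v = 0.068828 corresponds to the U ≤ 60% branch:
U = √(4T_v/π) = 0.296

U ≈ 29.6 %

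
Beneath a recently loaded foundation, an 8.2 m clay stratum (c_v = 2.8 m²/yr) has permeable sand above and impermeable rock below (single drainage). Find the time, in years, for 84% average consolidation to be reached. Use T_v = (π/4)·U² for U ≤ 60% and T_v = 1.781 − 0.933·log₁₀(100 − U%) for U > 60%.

Drainage path length: H_d = H = 8.2 m (single drainage).
U > 60%: T_v = 1.781 − 0.933·log₁₀(100 − 84) = 0.65756.
t = T_v·H_d²/c_v = 0.65756×8.2²/2.8 = 15.79 years.

t ≈ 15.8 years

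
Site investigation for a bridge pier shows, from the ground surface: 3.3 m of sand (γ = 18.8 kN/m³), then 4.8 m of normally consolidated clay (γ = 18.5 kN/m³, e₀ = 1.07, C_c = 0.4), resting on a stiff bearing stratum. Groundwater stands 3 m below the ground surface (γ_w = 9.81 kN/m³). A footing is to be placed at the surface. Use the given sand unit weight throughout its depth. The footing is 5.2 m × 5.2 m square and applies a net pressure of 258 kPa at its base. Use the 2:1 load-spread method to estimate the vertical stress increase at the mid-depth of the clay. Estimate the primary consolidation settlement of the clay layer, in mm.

Mid-depth of clay below the ground surface: z = 3.3 + 4.8/2 = 5.7 m.
Total vertical stress at mid-clay: σ_v = 18.8×3.3 + 18.5×2.4 = 106.44 kPa.
Pore pressure: u = 9.81×(5.7 − 3) = 26.487 kPa.
Initial effective stress: σ'_0 = σ_v − u = 106.44 − 26.487 = 79.953 kPa.
Stress increase at mid-clay by the 2:1 spreading method:
Δσ = qBL/((B+z)(L+z)) = 258×5.2×5.2/((5.2+5.7)(5.2+5.7)) = 58.718 kPa
Final effective stress: σ'_f = σ'_0 + Δσ = 79.953 + 58.718 = 138.67 kPa.
Normally consolidated clay, so the full stress increment lies on the virgin compression line:
S_c = C_c·H/(1+e₀)·log₁₀(σ'_f/σ'_0) = 0.4×4.8/(1+1.07)×log₁₀(138.67/79.953)
    = 0.92754 × 0.23915 = 0.2218 m

S_c ≈ 222 mm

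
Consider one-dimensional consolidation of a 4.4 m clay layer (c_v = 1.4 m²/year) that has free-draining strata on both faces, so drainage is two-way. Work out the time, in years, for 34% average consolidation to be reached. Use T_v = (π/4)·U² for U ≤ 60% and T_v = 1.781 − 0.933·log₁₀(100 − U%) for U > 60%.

Drainage path length: H_d = H/2 = 2.2 m (double drainage).
U ≤ 60%: T_v = (π/4)·U² = (π/4)×0.34² = 0.090792.
t = T_v·H_d²/c_v = 0.090792×2.2²/1.4 = 0.3139 years.

t ≈ 0.314 years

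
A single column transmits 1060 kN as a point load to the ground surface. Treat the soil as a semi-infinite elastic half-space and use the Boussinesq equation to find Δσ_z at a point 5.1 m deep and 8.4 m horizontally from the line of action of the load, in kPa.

Boussinesq vertical stress below a point load on an elastic half-space:
Δσ_z = 3P/(2πz²) · [1 + (r/z)²]^(−5/2)
r/z = 8.4/5.1 = 1.6471; [1+(r/z)²]^(−5/2) = 0.037648.
Δσ_z = 3×1060/(2π×5.1²) × 0.037648 = 19.458 × 0.037648 = 0.7326 kPa

Δσ_z ≈ 0.733 kPa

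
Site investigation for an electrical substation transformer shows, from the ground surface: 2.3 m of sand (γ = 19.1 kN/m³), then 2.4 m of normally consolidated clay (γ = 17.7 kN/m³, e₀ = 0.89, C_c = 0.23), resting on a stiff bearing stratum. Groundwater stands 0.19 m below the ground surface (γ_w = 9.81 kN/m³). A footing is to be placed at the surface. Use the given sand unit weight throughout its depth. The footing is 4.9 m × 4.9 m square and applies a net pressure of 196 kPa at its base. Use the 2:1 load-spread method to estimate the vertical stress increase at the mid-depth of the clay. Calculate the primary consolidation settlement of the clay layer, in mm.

S_c ≈ 141 mm

Mid-depth of clay below the ground surface: z = 2.3 + 2.4/2 = 3.5 m.
Total vertical stress at mid-clay: σ_v = 19.1×2.3 + 17.7×1.2 = 65.17 kPa.
Pore pressure: u = 9.81×(3.5 − 0.19) = 32.471 kPa.
Initial effective stress: σ'_0 = σ_v − u = 65.17 − 32.471 = 32.699 kPa.
Stress increase at mid-clay by the 2:1 spreading method:
Δσ = qBL/((B+z)(L+z)) = 196×4.9×4.9/((4.9+3.5)(4.9+3.5)) = 66.694 kPa
Final effective stress: σ'_f = σ'_0 + Δσ = 32.699 + 66.694 = 99.393 kPa.
Normally consolidated clay, so the full stress increment lies on the virgin compression line:
S_c = C_c·H/(1+e₀)·log₁₀(σ'_f/σ'_0) = 0.23×2.4/(1+0.89)×log₁₀(99.393/32.699)
    = 0.29206 × 0.48282 = 0.141 m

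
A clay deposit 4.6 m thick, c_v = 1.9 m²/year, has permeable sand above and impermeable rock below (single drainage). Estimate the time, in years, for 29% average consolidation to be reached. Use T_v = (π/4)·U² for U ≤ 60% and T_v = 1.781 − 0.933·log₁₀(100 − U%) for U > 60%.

Drainage path length: H_d = H = 4.6 m (single drainage).
U ≤ 60%: T_v = (π/4)·U² = (π/4)×0.29² = 0.066052.
t = T_v·H_d²/c_v = 0.066052×4.6²/1.9 = 0.7356 years.

t ≈ 0.736 years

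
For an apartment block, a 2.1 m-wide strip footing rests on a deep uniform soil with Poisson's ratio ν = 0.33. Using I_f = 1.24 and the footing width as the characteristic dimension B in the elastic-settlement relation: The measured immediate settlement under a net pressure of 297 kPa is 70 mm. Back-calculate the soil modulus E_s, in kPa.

E_s ≈ 9850 kPa

S_e = q·B·(1−ν²)/E_s · I_f  ⇒  E_s = q·B·(1−ν²)·I_f / S_e.
E_s = 297 × 2.1 × 0.8911 × 1.24 / 0.07 = 9845 kPa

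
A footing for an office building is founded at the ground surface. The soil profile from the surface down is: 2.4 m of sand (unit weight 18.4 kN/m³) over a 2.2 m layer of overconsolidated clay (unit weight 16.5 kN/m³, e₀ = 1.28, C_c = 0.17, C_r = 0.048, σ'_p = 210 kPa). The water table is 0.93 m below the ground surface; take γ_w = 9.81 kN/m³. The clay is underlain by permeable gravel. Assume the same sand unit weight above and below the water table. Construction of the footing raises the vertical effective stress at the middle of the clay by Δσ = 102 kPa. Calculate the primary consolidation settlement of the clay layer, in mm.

Mid-depth of clay below the ground surface: z = 2.4 + 2.2/2 = 3.5 m.
Total vertical stress at mid-clay: σ_v = 18.4×2.4 + 16.5×1.1 = 62.31 kPa.
Pore pressure: u = 9.81×(3.5 − 0.93) = 25.212 kPa.
Initial effective stress: σ'_0 = σ_v − u = 62.31 − 25.212 = 37.098 kPa.
Final effective stress: σ'_f = 37.098 + 102 = 139.1 kPa.
σ'_f = 139.1 ≤ σ'_p = 210 kPa, so the clay remains overconsolidated and only the recompression index applies:
S_c = C_r·H/(1+e₀)·log₁₀(σ'_f/σ'_0) = 0.048×2.2/2.28×log₁₀(139.1/37.098)
    = 0.046316 × 0.57398 = 0.02658 m

S_c ≈ 26.6 mm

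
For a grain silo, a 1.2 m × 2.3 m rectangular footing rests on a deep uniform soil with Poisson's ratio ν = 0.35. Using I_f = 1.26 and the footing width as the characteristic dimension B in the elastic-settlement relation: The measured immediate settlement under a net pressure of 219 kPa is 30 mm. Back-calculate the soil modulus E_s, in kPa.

E_s ≈ 9690 kPa

S_e = q·B·(1−ν²)/E_s · I_f  ⇒  E_s = q·B·(1−ν²)·I_f / S_e.
E_s = 219 × 1.2 × 0.8775 × 1.26 / 0.03 = 9685 kPa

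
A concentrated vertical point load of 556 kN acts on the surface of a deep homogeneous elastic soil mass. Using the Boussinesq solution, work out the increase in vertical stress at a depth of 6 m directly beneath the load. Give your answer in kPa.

Boussinesq vertical stress below a point load on an elastic half-space:
Δσ_z = 3P/(2πz²) · [1 + (r/z)²]^(−5/2)
r/z = 0/6 = 0; [1+(r/z)²]^(−5/2) = 1.
Δσ_z = 3×556/(2π×6²) × 1 = 7.3742 × 1 = 7.374 kPa

Δσ_z ≈ 7.37 kPa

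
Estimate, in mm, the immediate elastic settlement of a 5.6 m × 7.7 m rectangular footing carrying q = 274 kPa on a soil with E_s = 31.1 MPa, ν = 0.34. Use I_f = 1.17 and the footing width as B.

Immediate (elastic) settlement: S_e = q·B·(1−ν²)/E_s · I_f.
E_s = 31.1 MPa = 31100 kPa.
S_e = 274 × 5.6 × (1 − 0.34²) / 31100 × 1.17
    = 274 × 5.6 × 0.8844 / 31100 × 1.17
    = 0.05105 m = 51.05 mm

S_e ≈ 51.1 mm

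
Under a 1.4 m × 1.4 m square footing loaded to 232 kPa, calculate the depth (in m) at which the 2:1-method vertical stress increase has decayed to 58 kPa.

z ≈ 1.4 m

2:1 spreading — at depth z the loaded area has grown by z in each plan dimension:
qB²/(B+z)² = Δσ_z ⇒ z = B(√(q/Δσ_z) − 1) = 1.4×(√(232/58) − 1) = 1.4 m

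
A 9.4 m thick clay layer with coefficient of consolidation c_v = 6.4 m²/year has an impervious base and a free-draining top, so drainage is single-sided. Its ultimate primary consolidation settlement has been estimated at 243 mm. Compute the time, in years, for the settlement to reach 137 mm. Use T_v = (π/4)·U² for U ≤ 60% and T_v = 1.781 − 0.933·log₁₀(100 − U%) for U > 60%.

Drainage path length: H_d = H = 9.4 m (single drainage).
U = S(t)/S_ult = 137/243 = 0.5638.
U ≤ 60%: T_v = (π/4)·U² = (π/4)×0.56379² = 0.24964.
t = T_v·H_d²/c_v = 0.24964×9.4²/6.4 = 3.447 years.

t ≈ 3.45 years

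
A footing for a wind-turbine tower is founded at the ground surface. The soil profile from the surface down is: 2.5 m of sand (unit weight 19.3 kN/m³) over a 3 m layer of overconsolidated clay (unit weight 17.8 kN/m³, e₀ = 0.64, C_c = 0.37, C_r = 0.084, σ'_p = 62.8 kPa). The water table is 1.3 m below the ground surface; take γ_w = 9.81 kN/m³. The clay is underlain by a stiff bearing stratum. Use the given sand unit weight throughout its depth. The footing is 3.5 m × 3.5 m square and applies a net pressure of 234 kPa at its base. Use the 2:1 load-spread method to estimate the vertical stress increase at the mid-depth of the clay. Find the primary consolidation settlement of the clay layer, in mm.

S_c ≈ 152 mm

Mid-depth of clay below the ground surface: z = 2.5 + 3/2 = 4 m.
Total vertical stress at mid-clay: σ_v = 19.3×2.5 + 17.8×1.5 = 74.95 kPa.
Pore pressure: u = 9.81×(4 − 1.3) = 26.487 kPa.
Initial effective stress: σ'_0 = σ_v − u = 74.95 − 26.487 = 48.463 kPa.
Stress increase at mid-clay by the 2:1 spreading method:
Δσ = qBL/((B+z)(L+z)) = 234×3.5×3.5/((3.5+4)(3.5+4)) = 50.96 kPa
Final effective stress: σ'_f = 48.463 + 50.96 = 99.423 kPa.
σ'_f = 99.423 > σ'_p = 62.8 kPa, so the stress path crosses the preconsolidation pressure — recompression up to σ'_p, then virgin compression beyond:
S_c = H/(1+e₀)·[C_r·log₁₀(σ'_p/σ'_0) + C_c·log₁₀(σ'_f/σ'_p)]
    = 3/1.64 × [0.084×log₁₀(62.8/48.463) + 0.37×log₁₀(99.423/62.8)]
    = 1.8293 × [0.0094541 + 0.073825] = 0.1523 m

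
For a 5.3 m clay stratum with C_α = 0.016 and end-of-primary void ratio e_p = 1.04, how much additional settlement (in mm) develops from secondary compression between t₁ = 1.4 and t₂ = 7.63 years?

Secondary compression: S_s = C_α·H/(1+e_p)·log₁₀(t₂/t₁)
S_s = 0.016×5.3/(1+1.04)×log₁₀(7.63/1.4)
    = 0.04157 × 0.7364 = 0.03061 m

S_s ≈ 30.6 mm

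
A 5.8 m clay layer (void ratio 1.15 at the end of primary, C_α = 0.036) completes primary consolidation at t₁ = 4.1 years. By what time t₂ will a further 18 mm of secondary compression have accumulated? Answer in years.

S_s = C_α·H/(1+e_p)·log₁₀(t₂/t₁) ⇒ log₁₀(t₂/t₁) = S_s·(1+e_p)/(C_α·H).
log₁₀(t₂/t₁) = 0.018 × (1+1.15) / (0.036×5.8) = 0.1853
t₂ = t₁ × 10^0.1853 = 4.1 × 1.532 = 6.282 years

t₂ ≈ 6.28 years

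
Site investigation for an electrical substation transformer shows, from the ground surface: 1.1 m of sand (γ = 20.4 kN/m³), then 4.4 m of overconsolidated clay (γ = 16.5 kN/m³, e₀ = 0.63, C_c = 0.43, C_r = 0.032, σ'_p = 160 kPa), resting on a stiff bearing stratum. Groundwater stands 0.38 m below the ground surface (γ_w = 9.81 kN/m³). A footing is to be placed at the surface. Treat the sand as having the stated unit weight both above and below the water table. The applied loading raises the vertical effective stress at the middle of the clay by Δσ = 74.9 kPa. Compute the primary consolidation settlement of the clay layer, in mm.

Mid-depth of clay below the ground surface: z = 1.1 + 4.4/2 = 3.3 m.
Total vertical stress at mid-clay: σ_v = 20.4×1.1 + 16.5×2.2 = 58.74 kPa.
Pore pressure: u = 9.81×(3.3 − 0.38) = 28.645 kPa.
Initial effective stress: σ'_0 = σ_v − u = 58.74 − 28.645 = 30.095 kPa.
Final effective stress: σ'_f = 30.095 + 74.9 = 105 kPa.
σ'_f = 105 ≤ σ'_p = 160 kPa, so the clay remains overconsolidated and only the recompression index applies:
S_c = C_r·H/(1+e₀)·log₁₀(σ'_f/σ'_0) = 0.032×4.4/1.63×log₁₀(105/30.095)
    = 0.086381 × 0.54269 = 0.04688 m

S_c ≈ 46.9 mm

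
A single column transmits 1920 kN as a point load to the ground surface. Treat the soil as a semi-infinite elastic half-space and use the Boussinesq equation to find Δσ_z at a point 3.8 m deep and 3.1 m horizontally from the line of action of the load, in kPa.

Boussinesq vertical stress below a point load on an elastic half-space:
Δσ_z = 3P/(2πz²) · [1 + (r/z)²]^(−5/2)
r/z = 3.1/3.8 = 0.81579; [1+(r/z)²]^(−5/2) = 0.27934.
Δσ_z = 3×1920/(2π×3.8²) × 0.27934 = 63.486 × 0.27934 = 17.73 kPa

Δσ_z ≈ 17.7 kPa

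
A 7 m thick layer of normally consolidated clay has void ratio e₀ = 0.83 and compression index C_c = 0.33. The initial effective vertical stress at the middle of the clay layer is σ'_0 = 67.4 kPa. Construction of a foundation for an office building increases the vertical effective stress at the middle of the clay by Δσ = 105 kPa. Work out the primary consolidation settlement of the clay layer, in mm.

Final effective stress: σ'_f = σ'_0 + Δσ = 67.4 + 105 = 172.4 kPa.
Normally consolidated clay, so the full stress increment lies on the virgin compression line:
S_c = C_c·H/(1+e₀)·log₁₀(σ'_f/σ'_0) = 0.33×7/(1+0.83)×log₁₀(172.4/67.4)
    = 1.2623 × 0.40788 = 0.5149 m

S_c ≈ 515 mm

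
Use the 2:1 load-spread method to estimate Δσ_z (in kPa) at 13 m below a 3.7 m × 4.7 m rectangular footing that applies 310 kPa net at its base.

By the 2:1 method the load spreads at 1 horizontal : 2 vertical, so at depth z the loaded area has grown by z in each plan dimension:
Δσ = qBL/((B+z)(L+z)) = 310×3.7×4.7/((3.7+13)(4.7+13)) = 18.238 kPa

Δσ_z ≈ 18.2 kPa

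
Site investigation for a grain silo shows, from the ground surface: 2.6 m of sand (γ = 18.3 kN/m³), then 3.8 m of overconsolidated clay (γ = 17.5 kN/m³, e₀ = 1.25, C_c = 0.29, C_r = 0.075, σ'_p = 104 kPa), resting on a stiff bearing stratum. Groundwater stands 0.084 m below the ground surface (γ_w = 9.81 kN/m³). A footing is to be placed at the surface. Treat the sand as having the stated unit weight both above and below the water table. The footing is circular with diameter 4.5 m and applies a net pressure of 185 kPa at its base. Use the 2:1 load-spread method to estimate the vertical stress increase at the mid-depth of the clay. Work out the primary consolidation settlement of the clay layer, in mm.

Mid-depth of clay below the ground surface: z = 2.6 + 3.8/2 = 4.5 m.
Total vertical stress at mid-clay: σ_v = 18.3×2.6 + 17.5×1.9 = 80.83 kPa.
Pore pressure: u = 9.81×(4.5 − 0.084) = 43.321 kPa.
Initial effective stress: σ'_0 = σ_v − u = 80.83 − 43.321 = 37.509 kPa.
Stress increase at mid-clay by the 2:1 spreading method:
Δσ ≈ qD²/(D+z)² = 185×4.5²/(4.5+4.5)² = 46.25 kPa
Final effective stress: σ'_f = 37.509 + 46.25 = 83.759 kPa.
σ'_f = 83.759 ≤ σ'_p = 104 kPa, so the clay remains overconsolidated and only the recompression index applies:
S_c = C_r·H/(1+e₀)·log₁₀(σ'_f/σ'_0) = 0.075×3.8/2.25×log₁₀(83.759/37.509)
    = 0.12667 × 0.3489 = 0.04419 m

S_c ≈ 44.2 mm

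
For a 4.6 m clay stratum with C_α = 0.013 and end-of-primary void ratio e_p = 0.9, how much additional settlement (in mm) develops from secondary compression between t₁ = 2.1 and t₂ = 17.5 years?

Secondary compression: S_s = C_α·H/(1+e_p)·log₁₀(t₂/t₁)
S_s = 0.013×4.6/(1+0.9)×log₁₀(17.5/2.1)
    = 0.03147 × 0.9208 = 0.02898 m

S_s ≈ 29 mm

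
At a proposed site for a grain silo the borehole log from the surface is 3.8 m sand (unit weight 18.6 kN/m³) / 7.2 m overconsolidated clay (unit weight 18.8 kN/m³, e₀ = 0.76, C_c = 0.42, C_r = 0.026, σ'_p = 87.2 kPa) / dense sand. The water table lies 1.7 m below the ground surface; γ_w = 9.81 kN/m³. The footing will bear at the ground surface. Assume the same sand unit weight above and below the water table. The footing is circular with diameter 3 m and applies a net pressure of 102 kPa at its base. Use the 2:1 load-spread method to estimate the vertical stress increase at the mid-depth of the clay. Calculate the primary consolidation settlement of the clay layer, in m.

S_c ≈ 0.0338 m

Mid-depth of clay below the ground surface: z = 3.8 + 7.2/2 = 7.4 m.
Total vertical stress at mid-clay: σ_v = 18.6×3.8 + 18.8×3.6 = 138.36 kPa.
Pore pressure: u = 9.81×(7.4 − 1.7) = 55.917 kPa.
Initial effective stress: σ'_0 = σ_v − u = 138.36 − 55.917 = 82.443 kPa.
Stress increase at mid-clay by the 2:1 spreading method:
Δσ ≈ qD²/(D+z)² = 102×3²/(3+7.4)² = 8.4874 kPa
Final effective stress: σ'_f = 82.443 + 8.4874 = 90.93 kPa.
σ'_f = 90.93 > σ'_p = 87.2 kPa, so the stress path crosses the preconsolidation pressure — recompression up to σ'_p, then virgin compression beyond:
S_c = H/(1+e₀)·[C_r·log₁₀(σ'_p/σ'_0) + C_c·log₁₀(σ'_f/σ'_p)]
    = 7.2/1.76 × [0.026×log₁₀(87.2/82.443) + 0.42×log₁₀(90.93/87.2)]
    = 4.0909 × [0.00063343 + 0.0076401] = 0.03385 m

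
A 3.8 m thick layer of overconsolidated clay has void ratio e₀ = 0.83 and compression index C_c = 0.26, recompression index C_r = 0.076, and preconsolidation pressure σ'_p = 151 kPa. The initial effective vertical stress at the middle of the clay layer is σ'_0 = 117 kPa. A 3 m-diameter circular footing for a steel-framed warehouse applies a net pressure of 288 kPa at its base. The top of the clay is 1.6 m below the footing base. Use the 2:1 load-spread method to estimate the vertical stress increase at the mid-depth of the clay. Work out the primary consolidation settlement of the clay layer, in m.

Mid-depth of clay below the footing base: z = 1.6 + 3.8/2 = 3.5 m.
Stress increase at mid-clay by the 2:1 spreading method:
Δσ ≈ qD²/(D+z)² = 288×3²/(3+3.5)² = 61.349 kPa
Final effective stress: σ'_f = 117 + 61.349 = 178.35 kPa.
σ'_f = 178.35 > σ'_p = 151 kPa, so the stress path crosses the preconsolidation pressure — recompression up to σ'_p, then virgin compression beyond:
S_c = H/(1+e₀)·[C_r·log₁₀(σ'_p/σ'_0) + C_c·log₁₀(σ'_f/σ'_p)]
    = 3.8/1.83 × [0.076×log₁₀(151/117) + 0.26×log₁₀(178.35/151)]
    = 2.0765 × [0.0084201 + 0.018797] = 0.05652 m

S_c ≈ 0.0565 m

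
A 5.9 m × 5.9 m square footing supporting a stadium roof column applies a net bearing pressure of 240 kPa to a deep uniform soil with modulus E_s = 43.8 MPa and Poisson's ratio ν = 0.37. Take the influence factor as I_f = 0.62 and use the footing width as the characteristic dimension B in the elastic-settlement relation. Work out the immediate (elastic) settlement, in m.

S_e ≈ 0.0173 m

Immediate (elastic) settlement: S_e = q·B·(1−ν²)/E_s · I_f.
E_s = 43.8 MPa = 43800 kPa.
S_e = 240 × 5.9 × (1 − 0.37²) / 43800 × 0.62
    = 240 × 5.9 × 0.8631 / 43800 × 0.62
    = 0.0173 m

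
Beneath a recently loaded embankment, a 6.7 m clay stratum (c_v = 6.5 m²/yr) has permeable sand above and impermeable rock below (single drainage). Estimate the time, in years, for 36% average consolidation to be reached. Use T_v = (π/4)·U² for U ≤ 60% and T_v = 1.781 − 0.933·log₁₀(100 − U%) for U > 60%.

t ≈ 0.703 years

Drainage path length: H_d = H = 6.7 m (single drainage).
U ≤ 60%: T_v = (π/4)·U² = (π/4)×0.36² = 0.10179.
t = T_v·H_d²/c_v = 0.10179×6.7²/6.5 = 0.703 years.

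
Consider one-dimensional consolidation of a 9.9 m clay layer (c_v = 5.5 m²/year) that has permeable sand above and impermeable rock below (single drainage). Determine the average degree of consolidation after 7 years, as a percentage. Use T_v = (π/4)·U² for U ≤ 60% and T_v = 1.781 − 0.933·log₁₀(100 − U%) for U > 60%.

Drainage path length: H_d = H = 9.9 m (single drainage).
T_v = c_v·t/H_d² = 5.5×7/9.9² = 0.39282.
T_v = 0.39282 corresponds to the U > 60% branch:
U = 1 − 10^((1.781 − T_v)/0.933)/100 = 0.6925

U ≈ 69.2 %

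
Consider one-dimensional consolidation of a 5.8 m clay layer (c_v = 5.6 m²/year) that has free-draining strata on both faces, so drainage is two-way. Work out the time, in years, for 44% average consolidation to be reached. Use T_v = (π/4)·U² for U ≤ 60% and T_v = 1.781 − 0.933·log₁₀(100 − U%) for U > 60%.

Drainage path length: H_d = H/2 = 2.9 m (double drainage).
U ≤ 60%: T_v = (π/4)·U² = (π/4)×0.44² = 0.15205.
t = T_v·H_d²/c_v = 0.15205×2.9²/5.6 = 0.2283 years.

t ≈ 0.228 years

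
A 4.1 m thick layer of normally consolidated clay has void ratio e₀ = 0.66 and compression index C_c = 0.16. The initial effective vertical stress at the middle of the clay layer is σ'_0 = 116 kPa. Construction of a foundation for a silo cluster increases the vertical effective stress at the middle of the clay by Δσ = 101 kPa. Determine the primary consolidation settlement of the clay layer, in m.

Final effective stress: σ'_f = σ'_0 + Δσ = 116 + 101 = 217 kPa.
Normally consolidated clay, so the full stress increment lies on the virgin compression line:
S_c = C_c·H/(1+e₀)·log₁₀(σ'_f/σ'_0) = 0.16×4.1/(1+0.66)×log₁₀(217/116)
    = 0.39518 × 0.272 = 0.1075 m

S_c ≈ 0.107 m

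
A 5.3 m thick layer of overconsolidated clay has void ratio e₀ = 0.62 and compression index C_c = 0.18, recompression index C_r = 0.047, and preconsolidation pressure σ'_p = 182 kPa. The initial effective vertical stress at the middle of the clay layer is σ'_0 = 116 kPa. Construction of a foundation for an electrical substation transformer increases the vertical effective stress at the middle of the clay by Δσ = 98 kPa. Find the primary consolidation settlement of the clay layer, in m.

Final effective stress: σ'_f = 116 + 98 = 214 kPa.
σ'_f = 214 > σ'_p = 182 kPa, so the stress path crosses the preconsolidation pressure — recompression up to σ'_p, then virgin compression beyond:
S_c = H/(1+e₀)·[C_r·log₁₀(σ'_p/σ'_0) + C_c·log₁₀(σ'_f/σ'_p)]
    = 5.3/1.62 × [0.047×log₁₀(182/116) + 0.18×log₁₀(214/182)]
    = 3.2716 × [0.0091938 + 0.012662] = 0.0715 m

S_c ≈ 0.0715 m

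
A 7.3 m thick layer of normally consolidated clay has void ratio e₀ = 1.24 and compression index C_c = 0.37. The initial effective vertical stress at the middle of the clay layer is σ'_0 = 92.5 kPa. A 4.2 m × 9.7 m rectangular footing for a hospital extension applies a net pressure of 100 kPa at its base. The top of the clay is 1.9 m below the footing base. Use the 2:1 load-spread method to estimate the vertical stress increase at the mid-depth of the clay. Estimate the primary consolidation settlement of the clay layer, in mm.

Mid-depth of clay below the footing base: z = 1.9 + 7.3/2 = 5.55 m.
Stress increase at mid-clay by the 2:1 spreading method:
Δσ = qBL/((B+z)(L+z)) = 100×4.2×9.7/((4.2+5.55)(9.7+5.55)) = 27.4 kPa
Final effective stress: σ'_f = σ'_0 + Δσ = 92.5 + 27.4 = 119.9 kPa.
Normally consolidated clay, so the full stress increment lies on the virgin compression line:
S_c = C_c·H/(1+e₀)·log₁₀(σ'_f/σ'_0) = 0.37×7.3/(1+1.24)×log₁₀(119.9/92.5)
    = 1.2058 × 0.11268 = 0.1359 m

S_c ≈ 136 mm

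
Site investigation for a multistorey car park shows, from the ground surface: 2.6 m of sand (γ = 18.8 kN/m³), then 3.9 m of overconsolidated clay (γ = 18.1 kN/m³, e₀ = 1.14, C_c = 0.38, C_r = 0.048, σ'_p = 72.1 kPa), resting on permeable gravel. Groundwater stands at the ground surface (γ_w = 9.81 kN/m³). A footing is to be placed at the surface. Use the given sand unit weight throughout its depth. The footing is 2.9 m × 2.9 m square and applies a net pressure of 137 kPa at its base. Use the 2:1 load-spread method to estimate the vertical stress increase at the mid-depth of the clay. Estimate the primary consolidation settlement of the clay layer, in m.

Mid-depth of clay below the ground surface: z = 2.6 + 3.9/2 = 4.55 m.
Total vertical stress at mid-clay: σ_v = 18.8×2.6 + 18.1×1.95 = 84.175 kPa.
Pore pressure: u = 9.81×(4.55 − 0) = 44.636 kPa.
Initial effective stress: σ'_0 = σ_v − u = 84.175 − 44.636 = 39.539 kPa.
Stress increase at mid-clay by the 2:1 spreading method:
Δσ = qBL/((B+z)(L+z)) = 137×2.9×2.9/((2.9+4.55)(2.9+4.55)) = 20.759 kPa
Final effective stress: σ'_f = 39.539 + 20.759 = 60.298 kPa.
σ'_f = 60.298 ≤ σ'_p = 72.1 kPa, so the clay remains overconsolidated and only the recompression index applies:
S_c = C_r·H/(1+e₀)·log₁₀(σ'_f/σ'_0) = 0.048×3.9/2.14×log₁₀(60.298/39.539)
    = 0.087475 × 0.18328 = 0.01603 m

S_c ≈ 0.016 m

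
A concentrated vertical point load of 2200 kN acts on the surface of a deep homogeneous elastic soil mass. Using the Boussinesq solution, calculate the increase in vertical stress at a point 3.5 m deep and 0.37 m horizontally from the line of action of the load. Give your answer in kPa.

Δσ_z ≈ 83.4 kPa

Boussinesq vertical stress below a point load on an elastic half-space:
Δσ_z = 3P/(2πz²) · [1 + (r/z)²]^(−5/2)
r/z = 0.37/3.5 = 0.10571; [1+(r/z)²]^(−5/2) = 0.9726.
Δσ_z = 3×2200/(2π×3.5²) × 0.9726 = 85.749 × 0.9726 = 83.4 kPa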